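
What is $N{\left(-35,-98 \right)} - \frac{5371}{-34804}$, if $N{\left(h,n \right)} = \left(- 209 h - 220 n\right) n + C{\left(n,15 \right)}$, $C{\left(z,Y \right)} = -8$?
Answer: $- \frac{98486892061}{34804} \approx -2.8298 \cdot 10^{6}$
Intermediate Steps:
$N{\left(h,n \right)} = -8 + n \left(- 220 n - 209 h\right)$ ($N{\left(h,n \right)} = \left(- 209 h - 220 n\right) n - 8 = \left(- 220 n - 209 h\right) n - 8 = n \left(- 220 n - 209 h\right) - 8 = -8 + n \left(- 220 n - 209 h\right)$)
$N{\left(-35,-98 \right)} - \frac{5371}{-34804} = \left(-8 - 220 \left(-98\right)^{2} - \left(-7315\right) \left(-98\right)\right) - \frac{5371}{-34804} = \left(-8 - 2112880 - 716870\right) - - \frac{5371}{34804} = \left(-8 - 2112880 - 716870\right) + \frac{5371}{34804} = -2829758 + \frac{5371}{34804} = - \frac{98486892061}{34804}$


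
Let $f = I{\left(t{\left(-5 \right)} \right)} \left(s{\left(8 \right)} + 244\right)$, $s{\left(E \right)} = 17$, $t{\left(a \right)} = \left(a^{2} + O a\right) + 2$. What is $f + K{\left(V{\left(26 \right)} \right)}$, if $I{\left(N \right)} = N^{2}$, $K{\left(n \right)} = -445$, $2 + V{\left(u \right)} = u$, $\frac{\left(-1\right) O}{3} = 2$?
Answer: $847544$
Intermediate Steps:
$O = -6$ ($O = \left(-3\right) 2 = -6$)
$V{\left(u \right)} = -2 + u$
$t{\left(a \right)} = 2 + a^{2} - 6 a$ ($t{\left(a \right)} = \left(a^{2} - 6 a\right) + 2 = 2 + a^{2} - 6 a$)
$f = 847989$ ($f = \left(2 + \left(-5\right)^{2} - -30\right)^{2} \left(17 + 244\right) = \left(2 + 25 + 30\right)^{2} \cdot 261 = 57^{2} \cdot 261 = 3249 \cdot 261 = 847989$)
$f + K{\left(V{\left(26 \right)} \right)} = 847989 - 445 = 847544$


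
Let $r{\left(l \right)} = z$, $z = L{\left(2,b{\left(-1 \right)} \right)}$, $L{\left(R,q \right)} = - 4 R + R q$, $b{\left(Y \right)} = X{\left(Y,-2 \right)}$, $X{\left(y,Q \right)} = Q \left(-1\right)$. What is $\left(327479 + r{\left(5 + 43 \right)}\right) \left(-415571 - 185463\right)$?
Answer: $-196823609150$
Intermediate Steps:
$X{\left(y,Q \right)} = - Q$
$b{\left(Y \right)} = 2$ ($b{\left(Y \right)} = \left(-1\right) \left(-2\right) = 2$)
$z = -4$ ($z = 2 \left(-4 + 2\right) = 2 \left(-2\right) = -4$)
$r{\left(l \right)} = -4$
$\left(327479 + r{\left(5 + 43 \right)}\right) \left(-415571 - 185463\right) = \left(327479 - 4\right) \left(-415571 - 185463\right) = 327475 \left(-601034\right) = -196823609150$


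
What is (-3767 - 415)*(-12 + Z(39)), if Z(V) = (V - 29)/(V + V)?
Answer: 645422/13 ≈ 49648.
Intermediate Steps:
Z(V) = (-29 + V)/(2*V) (Z(V) = (-29 + V)/((2*V)) = (-29 + V)*(1/(2*V)) = (-29 + V)/(2*V))
(-3767 - 415)*(-12 + Z(39)) = (-3767 - 415)*(-12 + (1/2)*(-29 + 39)/39) = -4182*(-12 + (1/2)*(1/39)*10) = -4182*(-12 + 5/39) = -4182*(-463/39) = 645422/13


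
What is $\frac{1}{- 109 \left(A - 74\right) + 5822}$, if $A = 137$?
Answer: $- \frac{1}{1045} \approx -0.00095694$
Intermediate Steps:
$\frac{1}{- 109 \left(A - 74\right) + 5822} = \frac{1}{- 109 \left(137 - 74\right) + 5822} = \frac{1}{\left(-109\right) 63 + 5822} = \frac{1}{-6867 + 5822} = \frac{1}{-1045} = - \frac{1}{1045}$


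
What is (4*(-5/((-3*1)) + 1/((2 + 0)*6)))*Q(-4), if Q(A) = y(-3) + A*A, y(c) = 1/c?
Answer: 329/3 ≈ 109.67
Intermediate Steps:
Q(A) = -⅓ + A² (Q(A) = 1/(-3) + A*A = -⅓ + A²)
(4*(-5/((-3*1)) + 1/((2 + 0)*6)))*Q(-4) = (4*(-5/((-3*1)) + 1/((2 + 0)*6)))*(-⅓ + (-4)²) = (4*(-5/(-3) + (⅙)/2))*(-⅓ + 16) = (4*(-5*(-⅓) + (½)*(⅙)))*(47/3) = (4*(5/3 + 1/12))*(47/3) = (4*(7/4))*(47/3) = 7*(47/3) = 329/3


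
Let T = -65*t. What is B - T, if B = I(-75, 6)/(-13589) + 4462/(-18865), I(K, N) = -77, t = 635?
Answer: 10581054736862/256356485 ≈ 41275.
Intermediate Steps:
B = -59181513/256356485 (B = -77/(-13589) + 4462/(-18865) = -77*(-1/13589) + 4462*(-1/18865) = 77/13589 - 4462/18865 = -59181513/256356485 ≈ -0.23086)
T = -41275 (T = -65*635 = -41275)
B - T = -59181513/256356485 - 1*(-41275) = -59181513/256356485 + 41275 = 10581054736862/256356485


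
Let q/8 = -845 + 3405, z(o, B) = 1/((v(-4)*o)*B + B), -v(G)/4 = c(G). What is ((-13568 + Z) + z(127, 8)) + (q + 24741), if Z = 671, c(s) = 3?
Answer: 393835615/12184 ≈ 32324.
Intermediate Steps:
v(G) = -12 (v(G) = -4*3 = -12)
z(o, B) = 1/(B - 12*B*o) (z(o, B) = 1/((-12*o)*B + B) = 1/(-12*B*o + B) = 1/(B - 12*B*o))
q = 20480 (q = 8*(-845 + 3405) = 8*2560 = 20480)
((-13568 + Z) + z(127, 8)) + (q + 24741) = ((-13568 + 671) - 1/(8*(-1 + 12*127))) + (20480 + 24741) = (-12897 - 1*⅛/(-1 + 1524)) + 45221 = (-12897 - 1*⅛/1523) + 45221 = (-12897 - 1*⅛*1/1523) + 45221 = (-12897 - 1/12184) + 45221 = -157137049/12184 + 45221 = 393835615/12184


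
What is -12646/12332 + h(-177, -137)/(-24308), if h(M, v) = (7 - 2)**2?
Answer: -76926817/74941564 ≈ -1.0265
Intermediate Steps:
h(M, v) = 25 (h(M, v) = 5**2 = 25)
-12646/12332 + h(-177, -137)/(-24308) = -12646/12332 + 25/(-24308) = -12646*1/12332 + 25*(-1/24308) = -6323/6166 - 25/24308 = -76926817/74941564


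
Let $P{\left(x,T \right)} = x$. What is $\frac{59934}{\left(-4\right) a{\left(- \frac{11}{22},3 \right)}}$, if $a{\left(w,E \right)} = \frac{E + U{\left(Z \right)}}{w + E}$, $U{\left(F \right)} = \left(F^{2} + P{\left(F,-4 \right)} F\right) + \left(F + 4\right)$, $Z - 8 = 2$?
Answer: $- \frac{21405}{124} \approx -172.62$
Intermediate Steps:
$Z = 10$ ($Z = 8 + 2 = 10$)
$U{\left(F \right)} = 4 + F + 2 F^{2}$ ($U{\left(F \right)} = \left(F^{2} + F F\right) + \left(F + 4\right) = \left(F^{2} + F^{2}\right) + \left(4 + F\right) = 2 F^{2} + \left(4 + F\right) = 4 + F + 2 F^{2}$)
$a{\left(w,E \right)} = \frac{214 + E}{E + w}$ ($a{\left(w,E \right)} = \frac{E + \left(4 + 10 + 2 \cdot 10^{2}\right)}{w + E} = \frac{E + \left(4 + 10 + 2 \cdot 100\right)}{E + w} = \frac{E + \left(4 + 10 + 200\right)}{E + w} = \frac{E + 214}{E + w} = \frac{214 + E}{E + w}$)
$\frac{59934}{\left(-4\right) a{\left(- \frac{11}{22},3 \right)}} = \frac{59934}{\left(-4\right) \frac{214 + 3}{3 - \frac{11}{22}}} = \frac{59934}{\left(-4\right) \frac{1}{3 - \frac{1}{2}} \cdot 217} = \frac{59934}{\left(-4\right) \frac{1}{\frac{5}{2}} \cdot 217} = \frac{59934}{\left(-4\right) \frac{2}{5} \cdot 217} = \frac{59934}{\left(-4\right) \frac{434}{5}} = \frac{59934}{- \frac{1736}{5}} = 59934 \left(- \frac{5}{1736}\right) = - \frac{21405}{124}$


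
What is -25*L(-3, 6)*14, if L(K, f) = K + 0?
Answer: 1050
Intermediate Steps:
L(K, f) = K
-25*L(-3, 6)*14 = -25*(-3)*14 = 75*14 = 1050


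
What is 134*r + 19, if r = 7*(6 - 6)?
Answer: 19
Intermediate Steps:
r = 0 (r = 7*0 = 0)
134*r + 19 = 134*0 + 19 = 0 + 19 = 19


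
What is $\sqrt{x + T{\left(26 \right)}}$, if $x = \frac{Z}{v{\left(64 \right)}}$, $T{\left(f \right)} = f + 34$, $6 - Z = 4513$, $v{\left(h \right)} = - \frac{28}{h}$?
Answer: $\frac{2 \sqrt{126931}}{7} \approx 101.79$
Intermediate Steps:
$Z = -4507$ ($Z = 6 - 4513 = -4507$)
$T{\left(f \right)} = 34 + f$
$x = \frac{72112}{7}$ ($x = - \frac{4507}{\left(-28\right) \frac{1}{64}} = - \frac{4507}{- \frac{7}{16}} = \left(-4507\right) \left(- \frac{16}{7}\right) = \frac{72112}{7} \approx 10302.0$)
$\sqrt{x + T{\left(26 \right)}} = \sqrt{\frac{72112}{7} + \left(34 + 26\right)} = \sqrt{\frac{72112}{7} + 60} = \sqrt{\frac{72532}{7}} = \frac{2 \sqrt{126931}}{7}$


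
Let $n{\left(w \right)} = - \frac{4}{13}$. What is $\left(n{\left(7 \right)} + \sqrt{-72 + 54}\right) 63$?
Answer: $- \frac{252}{13} + 189 i \sqrt{2} \approx -19.385 + 267.29 i$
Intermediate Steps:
$n{\left(w \right)} = - \frac{4}{13}$ ($n{\left(w \right)} = \left(-4\right) \frac{1}{13} = - \frac{4}{13}$)
$\left(n{\left(7 \right)} + \sqrt{-72 + 54}\right) 63 = \left(- \frac{4}{13} + \sqrt{-72 + 54}\right) 63 = \left(- \frac{4}{13} + \sqrt{-18}\right) 63 = \left(- \frac{4}{13} + 3 i \sqrt{2}\right) 63 = - \frac{252}{13} + 189 i \sqrt{2}$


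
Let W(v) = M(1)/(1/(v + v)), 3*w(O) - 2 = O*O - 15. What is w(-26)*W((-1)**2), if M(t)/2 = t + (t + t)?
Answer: 2652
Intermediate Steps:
M(t) = 6*t (M(t) = 2*(t + (t + t)) = 2*(t + 2*t) = 2*(3*t) = 6*t)
w(O) = -13/3 + O**2/3 (w(O) = 2/3 + (O*O - 15)/3 = 2/3 + (O**2 - 15)/3 = 2/3 + (-15 + O**2)/3 = 2/3 + (-5 + O**2/3) = -13/3 + O**2/3)
W(v) = 12*v (W(v) = (6*1)/(1/(v + v)) = 6/(1/(2*v)) = 6/((1/(2*v))) = 6*(2*v) = 12*v)
w(-26)*W((-1)**2) = (-13/3 + (1/3)*(-26)**2)*(12*(-1)**2) = (-13/3 + (1/3)*676)*(12*1) = (-13/3 + 676/3)*12 = 221*12 = 2652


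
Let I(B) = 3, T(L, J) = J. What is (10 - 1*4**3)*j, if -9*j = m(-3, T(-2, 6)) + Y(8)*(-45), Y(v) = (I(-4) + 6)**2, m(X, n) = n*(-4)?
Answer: -22014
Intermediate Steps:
m(X, n) = -4*n
Y(v) = 81 (Y(v) = (3 + 6)**2 = 9**2 = 81)
j = 1223/3 (j = -(-4*6 + 81*(-45))/9 = -(-24 - 3645)/9 = -1/9*(-3669) = 1223/3 ≈ 407.67)
(10 - 1*4**3)*j = (10 - 1*4**3)*(1223/3) = (10 - 1*64)*(1223/3) = (10 - 64)*(1223/3) = -54*1223/3 = -22014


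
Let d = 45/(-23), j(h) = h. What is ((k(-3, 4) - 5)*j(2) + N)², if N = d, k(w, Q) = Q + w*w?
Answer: 104329/529 ≈ 197.22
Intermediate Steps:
k(w, Q) = Q + w²
d = -45/23 (d = 45*(-1/23) = -45/23 ≈ -1.9565)
N = -45/23 ≈ -1.9565
((k(-3, 4) - 5)*j(2) + N)² = (((4 + (-3)²) - 5)*2 - 45/23)² = (((4 + 9) - 5)*2 - 45/23)² = ((13 - 5)*2 - 45/23)² = (8*2 - 45/23)² = (16 - 45/23)² = (323/23)² = 104329/529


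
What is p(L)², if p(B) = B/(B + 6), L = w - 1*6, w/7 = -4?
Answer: 289/196 ≈ 1.4745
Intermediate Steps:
w = -28 (w = 7*(-4) = -28)
L = -34 (L = -28 - 1*6 = -28 - 6 = -34)
p(B) = B/(6 + B)
p(L)² = (-34/(6 - 34))² = (-34/(-28))² = (-34*(-1/28))² = (17/14)² = 289/196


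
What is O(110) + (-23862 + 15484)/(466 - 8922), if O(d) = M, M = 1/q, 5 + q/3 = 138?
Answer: 239377/240996 ≈ 0.99328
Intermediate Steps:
q = 399 (q = -15 + 3*138 = -15 + 414 = 399)
M = 1/399 ≈ 0.0025063
O(d) = 1/399
O(110) + (-23862 + 15484)/(466 - 8922) = 1/399 + (-23862 + 15484)/(466 - 8922) = 1/399 - 8378/(-8456) = 1/399 - 8378*(-1/8456) = 1/399 + 4189/4228 = 239377/240996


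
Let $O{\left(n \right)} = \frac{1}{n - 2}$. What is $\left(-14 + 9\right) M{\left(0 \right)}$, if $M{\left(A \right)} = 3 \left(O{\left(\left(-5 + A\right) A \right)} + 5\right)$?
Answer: $- \frac{135}{2} \approx -67.5$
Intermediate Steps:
$O{\left(n \right)} = \frac{1}{-2 + n}$
$M{\left(A \right)} = 15 + \frac{3}{-2 + A \left(-5 + A\right)}$ ($M{\left(A \right)} = 3 \left(\frac{1}{-2 + \left(-5 + A\right) A} + 5\right) = 3 \left(\frac{1}{-2 + A \left(-5 + A\right)} + 5\right) = 3 \left(5 + \frac{1}{-2 + A \left(-5 + A\right)}\right) = 15 + \frac{3}{-2 + A \left(-5 + A\right)}$)
$\left(-14 + 9\right) M{\left(0 \right)} = \left(-14 + 9\right) \frac{3 \left(-9 + 5 \cdot 0 \left(-5 + 0\right)\right)}{-2 + 0 \left(-5 + 0\right)} = - 5 \frac{3 \left(-9 + 5 \cdot 0 \left(-5\right)\right)}{-2 + 0 \left(-5\right)} = - 5 \frac{3 \left(-9 + 0\right)}{-2 + 0} = - 5 \cdot 3 \frac{1}{-2} \left(-9\right) = - 5 \cdot 3 \left(- \frac{1}{2}\right) \left(-9\right) = \left(-5\right) \frac{27}{2} = - \frac{135}{2}$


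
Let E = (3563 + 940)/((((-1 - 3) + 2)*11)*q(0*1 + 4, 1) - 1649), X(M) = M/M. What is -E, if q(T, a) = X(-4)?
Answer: 1501/557 ≈ 2.6948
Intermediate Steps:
X(M) = 1
q(T, a) = 1
E = -1501/557 (E = (3563 + 940)/((((-1 - 3) + 2)*11)*1 - 1649) = 4503/(((-4 + 2)*11)*1 - 1649) = 4503/(-2*11*1 - 1649) = 4503/(-22*1 - 1649) = 4503/(-22 - 1649) = 4503/(-1671) = 4503*(-1/1671) = -1501/557 ≈ -2.6948)
-E = -1*(-1501/557) = 1501/557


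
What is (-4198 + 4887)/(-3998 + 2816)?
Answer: -689/1182 ≈ -0.58291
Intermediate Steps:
(-4198 + 4887)/(-3998 + 2816) = 689/(-1182) = 689*(-1/1182) = -689/1182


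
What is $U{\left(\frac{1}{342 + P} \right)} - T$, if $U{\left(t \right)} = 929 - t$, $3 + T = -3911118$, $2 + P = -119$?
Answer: $\frac{864563049}{221} \approx 3.912 \cdot 10^{6}$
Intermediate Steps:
$P = -121$ ($P = -2 - 119 = -121$)
$T = -3911121$ ($T = -3 - 3911118 = -3911121$)
$U{\left(\frac{1}{342 + P} \right)} - T = \left(929 - \frac{1}{342 - 121}\right) - -3911121 = \left(929 - \frac{1}{221}\right) + 3911121 = \frac{205308}{221} + 3911121 = \frac{864563049}{221}$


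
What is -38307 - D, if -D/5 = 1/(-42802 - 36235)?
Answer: -3027670364/79037 ≈ -38307.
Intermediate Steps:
D = 5/79037 (D = -5/(-42802 - 36235) = -5/(-79037) = -5*(-1/79037) = 5/79037 ≈ 6.3261e-5)
-38307 - D = -38307 - 1*5/79037 = -38307 - 5/79037 = -3027670364/79037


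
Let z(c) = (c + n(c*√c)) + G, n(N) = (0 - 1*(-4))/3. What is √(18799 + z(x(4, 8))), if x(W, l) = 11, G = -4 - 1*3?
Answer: √169239/3 ≈ 137.13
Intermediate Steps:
G = -7 (G = -4 - 3 = -7)
n(N) = 4/3 (n(N) = (0 + 4)*(⅓) = 4*(⅓) = 4/3)
z(c) = -17/3 + c (z(c) = (c + 4/3) - 7 = (4/3 + c) - 7 = -17/3 + c)
√(18799 + z(x(4, 8))) = √(18799 + (-17/3 + 11)) = √(18799 + 16/3) = √(56413/3) = √169239/3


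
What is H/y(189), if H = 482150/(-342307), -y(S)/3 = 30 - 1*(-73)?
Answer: 482150/105772863 ≈ 0.0045584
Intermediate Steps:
y(S) = -309 (y(S) = -3*(30 - 1*(-73)) = -3*(30 + 73) = -3*103 = -309)
H = -482150/342307 (H = 482150*(-1/342307) = -482150/342307 ≈ -1.4085)
H/y(189) = -482150/342307/(-309) = -482150/342307*(-1/309) = 482150/105772863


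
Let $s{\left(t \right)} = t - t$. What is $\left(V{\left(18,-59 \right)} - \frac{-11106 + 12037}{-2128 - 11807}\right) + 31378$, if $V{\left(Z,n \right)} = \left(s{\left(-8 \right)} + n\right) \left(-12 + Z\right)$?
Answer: $\frac{432320371}{13935} \approx 31024.0$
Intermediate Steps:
$s{\left(t \right)} = 0$
$V{\left(Z,n \right)} = n \left(-12 + Z\right)$ ($V{\left(Z,n \right)} = \left(0 + n\right) \left(-12 + Z\right) = n \left(-12 + Z\right)$)
$\left(V{\left(18,-59 \right)} - \frac{-11106 + 12037}{-2128 - 11807}\right) + 31378 = \left(- 59 \left(-12 + 18\right) - \frac{-11106 + 12037}{-2128 - 11807}\right) + 31378 = \left(\left(-59\right) 6 - \frac{931}{-13935}\right) + 31378 = \left(-354 - 931 \left(- \frac{1}{13935}\right)\right) + 31378 = \left(-354 - - \frac{931}{13935}\right) + 31378 = \left(-354 + \frac{931}{13935}\right) + 31378 = - \frac{4932059}{13935} + 31378 = \frac{432320371}{13935}$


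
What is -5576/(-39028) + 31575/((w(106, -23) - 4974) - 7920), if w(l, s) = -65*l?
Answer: -280498379/193032488 ≈ -1.4531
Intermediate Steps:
-5576/(-39028) + 31575/((w(106, -23) - 4974) - 7920) = -5576/(-39028) + 31575/((-65*106 - 4974) - 7920) = -5576*(-1/39028) + 31575/((-6890 - 4974) - 7920) = 1394/9757 + 31575/(-11864 - 7920) = 1394/9757 + 31575/(-19784) = 1394/9757 + 31575*(-1/19784) = 1394/9757 - 31575/19784 = -280498379/193032488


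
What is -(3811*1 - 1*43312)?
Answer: 39501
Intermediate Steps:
-(3811*1 - 1*43312) = -(3811 - 43312) = -1*(-39501) = 39501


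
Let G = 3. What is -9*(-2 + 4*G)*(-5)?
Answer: 450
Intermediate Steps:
-9*(-2 + 4*G)*(-5) = -9*(-2 + 4*3)*(-5) = -9*(-2 + 12)*(-5) = -90*(-5) = -9*(-50) = 450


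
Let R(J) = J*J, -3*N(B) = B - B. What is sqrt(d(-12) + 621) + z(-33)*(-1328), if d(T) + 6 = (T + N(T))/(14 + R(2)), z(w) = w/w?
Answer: -1328 + sqrt(5529)/3 ≈ -1303.2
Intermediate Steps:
N(B) = 0 (N(B) = -(B - B)/3 = -1/3*0 = 0)
z(w) = 1
R(J) = J**2
d(T) = -6 + T/18 (d(T) = -6 + (T + 0)/(14 + 2**2) = -6 + T/(14 + 4) = -6 + T/18)
sqrt(d(-12) + 621) + z(-33)*(-1328) = sqrt((-6 + (1/18)*(-12)) + 621) + 1*(-1328) = sqrt((-6 - 2/3) + 621) - 1328 = sqrt(-20/3 + 621) - 1328 = sqrt(1843/3) - 1328 = sqrt(5529)/3 - 1328 = -1328 + sqrt(5529)/3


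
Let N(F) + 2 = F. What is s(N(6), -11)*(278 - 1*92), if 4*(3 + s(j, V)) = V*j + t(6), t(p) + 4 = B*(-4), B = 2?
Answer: -3162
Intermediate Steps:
N(F) = -2 + F
t(p) = -12 (t(p) = -4 + 2*(-4) = -4 - 8 = -12)
s(j, V) = -6 + V*j/4 (s(j, V) = -3 + (V*j - 12)/4 = -3 + (-12 + V*j)/4 = -3 + (-3 + V*j/4) = -6 + V*j/4)
s(N(6), -11)*(278 - 1*92) = (-6 + (1/4)*(-11)*(-2 + 6))*(278 - 1*92) = (-6 + (1/4)*(-11)*4)*(278 - 92) = (-6 - 11)*186 = -17*186 = -3162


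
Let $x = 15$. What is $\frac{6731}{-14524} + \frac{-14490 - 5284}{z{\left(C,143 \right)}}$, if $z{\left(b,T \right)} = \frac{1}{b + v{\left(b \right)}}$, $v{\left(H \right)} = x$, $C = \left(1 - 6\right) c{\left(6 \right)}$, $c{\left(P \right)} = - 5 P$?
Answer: $- \frac{47387606771}{14524} \approx -3.2627 \cdot 10^{6}$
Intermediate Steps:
$C = 150$ ($C = \left(1 - 6\right) \left(\left(-5\right) 6\right) = \left(-5\right) \left(-30\right) = 150$)
$v{\left(H \right)} = 15$
$z{\left(b,T \right)} = \frac{1}{15 + b}$ ($z{\left(b,T \right)} = \frac{1}{b + 15} = \frac{1}{15 + b}$)
$\frac{6731}{-14524} + \frac{-14490 - 5284}{z{\left(C,143 \right)}} = \frac{6731}{-14524} + \frac{-14490 - 5284}{\frac{1}{15 + 150}} = 6731 \left(- \frac{1}{14524}\right) + \frac{-14490 - 5284}{\frac{1}{165}} = - \frac{6731}{14524} - 19774 \frac{1}{\frac{1}{165}} = - \frac{6731}{14524} - 3262710 = - \frac{47387606771}{14524}$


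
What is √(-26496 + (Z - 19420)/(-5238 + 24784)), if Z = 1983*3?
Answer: I*√10122957193702/19546 ≈ 162.78*I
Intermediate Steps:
Z = 5949
√(-26496 + (Z - 19420)/(-5238 + 24784)) = √(-26496 + (5949 - 19420)/(-5238 + 24784)) = √(-26496 - 13471/19546) = √(-517904287/19546) = I*√10122957193702/19546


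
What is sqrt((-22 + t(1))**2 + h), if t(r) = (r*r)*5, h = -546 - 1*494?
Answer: I*sqrt(751) ≈ 27.404*I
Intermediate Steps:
h = -1040 (h = -546 - 494 = -1040)
t(r) = 5*r**2 (t(r) = r**2*5 = 5*r**2)
sqrt((-22 + t(1))**2 + h) = sqrt((-22 + 5*1**2)**2 - 1040) = sqrt((-22 + 5*1)**2 - 1040) = sqrt((-22 + 5)**2 - 1040) = sqrt((-17)**2 - 1040) = sqrt(289 - 1040) = sqrt(-751) = I*sqrt(751)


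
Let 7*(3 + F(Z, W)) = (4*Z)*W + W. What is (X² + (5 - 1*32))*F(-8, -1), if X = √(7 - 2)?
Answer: -220/7 ≈ -31.429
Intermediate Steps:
F(Z, W) = -3 + W/7 + 4*W*Z/7 (F(Z, W) = -3 + ((4*Z)*W + W)/7 = -3 + (4*W*Z + W)/7 = -3 + (W + 4*W*Z)/7 = -3 + (W/7 + 4*W*Z/7) = -3 + W/7 + 4*W*Z/7)
X = √5 ≈ 2.2361
(X² + (5 - 1*32))*F(-8, -1) = ((√5)² + (5 - 1*32))*(-3 + (⅐)*(-1) + (4/7)*(-1)*(-8)) = (5 + (5 - 32))*(-3 - ⅐ + 32/7) = (5 - 27)*(10/7) = -22*10/7 = -220/7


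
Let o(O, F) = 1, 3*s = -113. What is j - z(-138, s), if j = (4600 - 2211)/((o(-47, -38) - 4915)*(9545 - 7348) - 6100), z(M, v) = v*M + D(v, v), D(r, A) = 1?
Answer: -56160421831/10802158 ≈ -5199.0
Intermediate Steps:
s = -113/3 (s = (1/3)*(-113) = -113/3 ≈ -37.667)
z(M, v) = 1 + M*v (z(M, v) = v*M + 1 = M*v + 1 = 1 + M*v)
j = -2389/10802158 (j = (4600 - 2211)/((1 - 4915)*(9545 - 7348) - 6100) = 2389/(-4914*2197 - 6100) = 2389/(-10796058 - 6100) = 2389/(-10802158) = 2389*(-1/10802158) = -2389/10802158 ≈ -0.00022116)
j - z(-138, s) = -2389/10802158 - (1 - 138*(-113/3)) = -2389/10802158 - (1 + 5198) = -2389/10802158 - 1*5199 = -2389/10802158 - 5199 = -56160421831/10802158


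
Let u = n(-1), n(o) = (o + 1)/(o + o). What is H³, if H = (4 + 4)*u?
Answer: 0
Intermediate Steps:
n(o) = (1 + o)/(2*o) (n(o) = (1 + o)/((2*o)) = (1 + o)*(1/(2*o)) = (1 + o)/(2*o))
u = 0 (u = (½)*(1 - 1)/(-1) = (½)*(-1)*0 = 0)
H = 0 (H = (4 + 4)*0 = 8*0 = 0)
H³ = 0³ = 0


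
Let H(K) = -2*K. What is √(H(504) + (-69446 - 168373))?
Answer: I*√238827 ≈ 488.7*I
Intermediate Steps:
√(H(504) + (-69446 - 168373)) = √(-2*504 + (-69446 - 168373)) = √(-1008 - 237819) = √(-238827) = I*√238827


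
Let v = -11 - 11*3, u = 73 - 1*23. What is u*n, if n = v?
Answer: -2200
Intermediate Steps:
u = 50 (u = 73 - 23 = 50)
v = -44 (v = -11 - 33 = -44)
n = -44
u*n = 50*(-44) = -2200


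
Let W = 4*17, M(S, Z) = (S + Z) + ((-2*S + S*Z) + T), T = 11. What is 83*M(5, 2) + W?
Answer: 1562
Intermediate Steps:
M(S, Z) = 11 + Z - S + S*Z (M(S, Z) = (S + Z) + ((-2*S + S*Z) + 11) = (S + Z) + (11 - 2*S + S*Z) = 11 + Z - S + S*Z)
W = 68
83*M(5, 2) + W = 83*(11 + 2 - 1*5 + 5*2) + 68 = 83*(11 + 2 - 5 + 10) + 68 = 83*18 + 68 = 1494 + 68 = 1562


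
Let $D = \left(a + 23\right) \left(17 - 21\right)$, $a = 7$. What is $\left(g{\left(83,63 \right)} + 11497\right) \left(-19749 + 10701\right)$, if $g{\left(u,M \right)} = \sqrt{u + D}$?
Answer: $-104024856 - 9048 i \sqrt{37} \approx -1.0402 \cdot 10^{8} - 55037.0 i$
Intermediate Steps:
$D = -120$ ($D = \left(7 + 23\right) \left(17 - 21\right) = 30 \left(-4\right) = -120$)
$g{\left(u,M \right)} = \sqrt{-120 + u}$ ($g{\left(u,M \right)} = \sqrt{u - 120} = \sqrt{-120 + u}$)
$\left(g{\left(83,63 \right)} + 11497\right) \left(-19749 + 10701\right) = \left(\sqrt{-120 + 83} + 11497\right) \left(-19749 + 10701\right) = \left(\sqrt{-37} + 11497\right) \left(-9048\right) = \left(i \sqrt{37} + 11497\right) \left(-9048\right) = \left(11497 + i \sqrt{37}\right) \left(-9048\right) = -104024856 - 9048 i \sqrt{37}$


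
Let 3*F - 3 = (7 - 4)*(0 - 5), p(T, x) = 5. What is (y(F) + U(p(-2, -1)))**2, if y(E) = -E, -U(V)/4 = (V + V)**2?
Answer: 156816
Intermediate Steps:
U(V) = -16*V**2 (U(V) = -4*(V + V)**2 = -4*4*V**2 = -16*V**2)
F = -4 (F = 1 + ((7 - 4)*(0 - 5))/3 = 1 + (3*(-5))/3 = 1 + (1/3)*(-15) = 1 - 5 = -4)
(y(F) + U(p(-2, -1)))**2 = (-1*(-4) - 16*5**2)**2 = (4 - 16*25)**2 = (4 - 400)**2 = (-396)**2 = 156816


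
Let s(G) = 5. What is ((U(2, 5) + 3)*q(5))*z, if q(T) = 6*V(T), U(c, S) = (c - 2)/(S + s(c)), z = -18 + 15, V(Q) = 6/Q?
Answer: -324/5 ≈ -64.800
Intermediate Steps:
z = -3
U(c, S) = (-2 + c)/(5 + S) (U(c, S) = (c - 2)/(S + 5) = (-2 + c)/(5 + S))
q(T) = 36/T (q(T) = 6*(6/T) = 36/T)
((U(2, 5) + 3)*q(5))*z = (((-2 + 2)/(5 + 5) + 3)*(36/5))*(-3) = ((0/10 + 3)*(36*(⅕)))*(-3) = (((⅒)*0 + 3)*(36/5))*(-3) = ((0 + 3)*(36/5))*(-3) = (3*(36/5))*(-3) = (108/5)*(-3) = -324/5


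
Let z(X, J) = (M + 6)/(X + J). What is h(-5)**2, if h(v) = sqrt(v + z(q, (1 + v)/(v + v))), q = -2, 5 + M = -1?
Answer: -5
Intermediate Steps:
M = -6 (M = -5 - 1 = -6)
z(X, J) = 0 (z(X, J) = (-6 + 6)/(X + J) = 0/(J + X) = 0)
h(v) = sqrt(v) (h(v) = sqrt(v + 0) = sqrt(v))
h(-5)**2 = (sqrt(-5))**2 = (I*sqrt(5))**2 = -5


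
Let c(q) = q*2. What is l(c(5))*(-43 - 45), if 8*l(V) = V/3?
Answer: -110/3 ≈ -36.667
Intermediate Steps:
c(q) = 2*q
l(V) = V/24 (l(V) = (V/3)/8 = V/24)
l(c(5))*(-43 - 45) = ((2*5)/24)*(-43 - 45) = ((1/24)*10)*(-88) = (5/12)*(-88) = -110/3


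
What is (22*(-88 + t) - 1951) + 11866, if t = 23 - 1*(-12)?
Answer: 8749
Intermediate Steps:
t = 35 (t = 23 + 12 = 35)
(22*(-88 + t) - 1951) + 11866 = (22*(-88 + 35) - 1951) + 11866 = (22*(-53) - 1951) + 11866 = (-1166 - 1951) + 11866 = -3117 + 11866 = 8749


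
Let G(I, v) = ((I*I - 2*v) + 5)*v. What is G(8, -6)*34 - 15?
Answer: -16539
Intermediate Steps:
G(I, v) = v*(5 + I² - 2*v) (G(I, v) = ((I² - 2*v) + 5)*v = (5 + I² - 2*v)*v = v*(5 + I² - 2*v))
G(8, -6)*34 - 15 = -6*(5 + 8² - 2*(-6))*34 - 15 = -6*(5 + 64 + 12)*34 - 15 = -6*81*34 - 15 = -486*34 - 15 = -16524 - 15 = -16539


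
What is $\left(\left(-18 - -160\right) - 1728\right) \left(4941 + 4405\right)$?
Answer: $-14822756$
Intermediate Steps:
$\left(\left(-18 - -160\right) - 1728\right) \left(4941 + 4405\right) = \left(\left(-18 + 160\right) - 1728\right) 9346 = \left(142 - 1728\right) 9346 = \left(-1586\right) 9346 = -14822756$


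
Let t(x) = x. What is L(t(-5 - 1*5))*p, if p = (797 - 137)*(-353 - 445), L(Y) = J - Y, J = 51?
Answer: -32127480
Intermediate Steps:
L(Y) = 51 - Y
p = -526680 (p = 660*(-798) = -526680)
L(t(-5 - 1*5))*p = (51 - (-5 - 1*5))*(-526680) = (51 - (-5 - 5))*(-526680) = (51 - 1*(-10))*(-526680) = (51 + 10)*(-526680) = 61*(-526680) = -32127480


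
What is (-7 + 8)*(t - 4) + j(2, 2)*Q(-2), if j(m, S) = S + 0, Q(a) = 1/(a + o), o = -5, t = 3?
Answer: -9/7 ≈ -1.2857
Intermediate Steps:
Q(a) = 1/(-5 + a) (Q(a) = 1/(a - 5) = 1/(-5 + a))
j(m, S) = S
(-7 + 8)*(t - 4) + j(2, 2)*Q(-2) = (-7 + 8)*(3 - 4) + 2/(-5 - 2) = 1*(-1) + 2/(-7) = -1 + 2*(-1/7) = -1 - 2/7 = -9/7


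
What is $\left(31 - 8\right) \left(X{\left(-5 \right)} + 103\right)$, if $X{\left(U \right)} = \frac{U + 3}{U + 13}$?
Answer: $\frac{9453}{4} \approx 2363.3$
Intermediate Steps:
$X{\left(U \right)} = \frac{3 + U}{13 + U}$
$\left(31 - 8\right) \left(X{\left(-5 \right)} + 103\right) = \left(31 - 8\right) \left(\frac{3 - 5}{13 - 5} + 103\right) = \left(31 - 8\right) \left(\frac{1}{8} \left(-2\right) + 103\right) = 23 \left(\frac{1}{8} \left(-2\right) + 103\right) = 23 \left(- \frac{1}{4} + 103\right) = 23 \cdot \frac{411}{4} = \frac{9453}{4}$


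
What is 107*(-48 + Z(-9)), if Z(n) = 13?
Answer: -3745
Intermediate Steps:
107*(-48 + Z(-9)) = 107*(-48 + 13) = 107*(-35) = -3745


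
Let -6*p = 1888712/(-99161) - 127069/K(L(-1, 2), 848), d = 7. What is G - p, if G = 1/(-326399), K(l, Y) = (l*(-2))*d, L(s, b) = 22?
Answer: 3922847679547859/59812462689672 ≈ 65.586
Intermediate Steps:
K(l, Y) = -14*l (K(l, Y) = (l*(-2))*7 = -2*l*7 = -14*l)
p = -12018565813/183249528 (p = -(1888712/(-99161) - 127069/((-14*22)))/6 = -(1888712*(-1/99161) - 127069/(-308))/6 = -(-1888712/99161 - 127069*(-1/308))/6 = -(-1888712/99161 + 127069/308)/6 = -⅙*12018565813/30541588 = -12018565813/183249528 ≈ -65.586)
G = -1/326399 ≈ -3.0637e-6
G - p = -1/326399 - 1*(-12018565813/183249528) = -1/326399 + 12018565813/183249528 = 3922847679547859/59812462689672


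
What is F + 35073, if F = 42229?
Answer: 77302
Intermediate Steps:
F + 35073 = 42229 + 35073 = 77302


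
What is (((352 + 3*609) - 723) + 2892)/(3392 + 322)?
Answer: 2174/1857 ≈ 1.1707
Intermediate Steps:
(((352 + 3*609) - 723) + 2892)/(3392 + 322) = (((352 + 1827) - 723) + 2892)/3714 = ((2179 - 723) + 2892)*(1/3714) = (1456 + 2892)*(1/3714) = 4348*(1/3714) = 2174/1857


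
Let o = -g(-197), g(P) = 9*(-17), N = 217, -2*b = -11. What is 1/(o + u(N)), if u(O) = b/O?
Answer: 434/66413 ≈ 0.0065349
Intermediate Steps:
b = 11/2 (b = -½*(-11) = 11/2 ≈ 5.5000)
g(P) = -153
u(O) = 11/(2*O)
o = 153 (o = -1*(-153) = 153)
1/(o + u(N)) = 1/(153 + (11/2)/217) = 1/(153 + (11/2)*(1/217)) = 1/(153 + 11/434) = 1/(66413/434) = 434/66413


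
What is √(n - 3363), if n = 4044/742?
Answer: I*√462136521/371 ≈ 57.944*I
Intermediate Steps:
n = 2022/371 (n = 4044*(1/742) = 2022/371 ≈ 5.4501)
√(n - 3363) = √(2022/371 - 3363) = √(-1245651/371) = I*√462136521/371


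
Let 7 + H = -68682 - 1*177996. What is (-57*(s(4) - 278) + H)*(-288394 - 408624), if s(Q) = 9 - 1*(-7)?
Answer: 161534618518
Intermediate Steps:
s(Q) = 16 (s(Q) = 9 + 7 = 16)
H = -246685 (H = -7 + (-68682 - 1*177996) = -7 + (-68682 - 177996) = -7 - 246678 = -246685)
(-57*(s(4) - 278) + H)*(-288394 - 408624) = (-57*(16 - 278) - 246685)*(-288394 - 408624) = (-57*(-262) - 246685)*(-697018) = (14934 - 246685)*(-697018) = -231751*(-697018) = 161534618518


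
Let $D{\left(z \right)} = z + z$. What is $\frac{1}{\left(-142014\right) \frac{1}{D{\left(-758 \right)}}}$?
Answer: $\frac{758}{71007} \approx 0.010675$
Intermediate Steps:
$D{\left(z \right)} = 2 z$
$\frac{1}{\left(-142014\right) \frac{1}{D{\left(-758 \right)}}} = \frac{1}{\left(-142014\right) \frac{1}{2 \left(-758\right)}} = \frac{1}{\left(-142014\right) \frac{1}{-1516}} = \frac{1}{\left(-142014\right) \left(- \frac{1}{1516}\right)} = \frac{1}{\frac{71007}{758}} = \frac{758}{71007}$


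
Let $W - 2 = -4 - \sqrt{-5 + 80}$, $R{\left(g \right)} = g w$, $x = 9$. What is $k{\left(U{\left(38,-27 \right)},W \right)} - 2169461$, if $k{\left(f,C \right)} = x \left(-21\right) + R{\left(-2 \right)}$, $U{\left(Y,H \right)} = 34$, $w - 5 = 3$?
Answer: $-2169666$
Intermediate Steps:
$w = 8$ ($w = 5 + 3 = 8$)
$R{\left(g \right)} = 8 g$ ($R{\left(g \right)} = g 8 = 8 g$)
$W = -2 - 5 \sqrt{3}$ ($W = 2 - \left(4 + \sqrt{-5 + 80}\right) = 2 - \left(4 + \sqrt{75}\right) = 2 - \left(4 + 5 \sqrt{3}\right) = -2 - 5 \sqrt{3} \approx -10.66$)
$k{\left(f,C \right)} = -205$ ($k{\left(f,C \right)} = 9 \left(-21\right) + 8 \left(-2\right) = -189 - 16 = -205$)
$k{\left(U{\left(38,-27 \right)},W \right)} - 2169461 = -205 - 2169461 = -2169666$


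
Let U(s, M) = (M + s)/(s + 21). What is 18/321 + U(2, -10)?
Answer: -718/2461 ≈ -0.29175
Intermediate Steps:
U(s, M) = (M + s)/(21 + s)
18/321 + U(2, -10) = 18/321 + (-10 + 2)/(21 + 2) = (1/321)*18 - 8/23 = 6/107 + (1/23)*(-8) = 6/107 - 8/23 = -718/2461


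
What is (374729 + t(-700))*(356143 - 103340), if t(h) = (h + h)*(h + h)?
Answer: 590226495387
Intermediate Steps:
t(h) = 4*h² (t(h) = (2*h)*(2*h) = 4*h²)
(374729 + t(-700))*(356143 - 103340) = (374729 + 4*(-700)²)*(356143 - 103340) = (374729 + 4*490000)*252803 = (374729 + 1960000)*252803 = 2334729*252803 = 590226495387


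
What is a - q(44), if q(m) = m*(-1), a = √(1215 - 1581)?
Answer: 44 + I*√366 ≈ 44.0 + 19.131*I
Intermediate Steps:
a = I*√366 (a = √(-366) = I*√366 ≈ 19.131*I)
q(m) = -m
a - q(44) = I*√366 - (-1)*44 = I*√366 - 1*(-44) = I*√366 + 44 = 44 + I*√366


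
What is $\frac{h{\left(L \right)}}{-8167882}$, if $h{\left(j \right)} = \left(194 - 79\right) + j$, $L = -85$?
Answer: $- \frac{15}{4083941} \approx -3.6729 \cdot 10^{-6}$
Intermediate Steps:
$h{\left(j \right)} = 115 + j$
$\frac{h{\left(L \right)}}{-8167882} = \frac{115 - 85}{-8167882} = 30 \left(- \frac{1}{8167882}\right) = - \frac{15}{4083941}$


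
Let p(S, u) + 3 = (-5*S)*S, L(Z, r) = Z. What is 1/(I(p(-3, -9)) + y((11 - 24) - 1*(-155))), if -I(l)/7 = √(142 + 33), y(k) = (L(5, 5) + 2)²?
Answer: -1/126 - 5*√7/882 ≈ -0.022935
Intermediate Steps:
y(k) = 49 (y(k) = (5 + 2)² = 7² = 49)
p(S, u) = -3 - 5*S² (p(S, u) = -3 + (-5*S)*S = -3 - 5*S²)
I(l) = -35*√7 (I(l) = -7*√(142 + 33) = -35*√7)
1/(I(p(-3, -9)) + y((11 - 24) - 1*(-155))) = 1/(-35*√7 + 49) = 1/(49 - 35*√7)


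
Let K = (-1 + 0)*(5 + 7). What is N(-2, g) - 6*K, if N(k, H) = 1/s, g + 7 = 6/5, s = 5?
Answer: 361/5 ≈ 72.200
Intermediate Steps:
g = -29/5 (g = -7 + 6/5 = -29/5 ≈ -5.8000)
K = -12 (K = -1*12 = -12)
N(k, H) = ⅕ (N(k, H) = 1/5 = ⅕)
N(-2, g) - 6*K = ⅕ - 6*(-12) = ⅕ + 72 = 361/5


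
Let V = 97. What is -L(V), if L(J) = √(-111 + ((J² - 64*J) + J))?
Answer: -√3187 ≈ -56.453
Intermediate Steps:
L(J) = √(-111 + J² - 63*J) (L(J) = √(-111 + (J² - 63*J)) = √(-111 + J² - 63*J))
-L(V) = -√(-111 + 97² - 63*97) = -√(-111 + 9409 - 6111) = -√3187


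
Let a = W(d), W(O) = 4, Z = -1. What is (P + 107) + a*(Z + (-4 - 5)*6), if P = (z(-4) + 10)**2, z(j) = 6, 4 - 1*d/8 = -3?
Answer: 143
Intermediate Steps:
d = 56 (d = 32 - 8*(-3) = 32 + 24 = 56)
a = 4
P = 256 (P = (6 + 10)**2 = 16**2 = 256)
(P + 107) + a*(Z + (-4 - 5)*6) = (256 + 107) + 4*(-1 + (-4 - 5)*6) = 363 + 4*(-1 - 9*6) = 363 + 4*(-1 - 54) = 363 + 4*(-55) = 363 - 220 = 143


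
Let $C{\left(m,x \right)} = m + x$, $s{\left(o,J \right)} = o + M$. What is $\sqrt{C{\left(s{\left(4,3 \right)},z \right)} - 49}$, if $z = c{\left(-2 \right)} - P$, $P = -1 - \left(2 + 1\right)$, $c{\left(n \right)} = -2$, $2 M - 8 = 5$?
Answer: $\frac{i \sqrt{146}}{2} \approx 6.0415 i$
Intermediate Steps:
$M = \frac{13}{2}$ ($M = 4 + \frac{1}{2} \cdot 5 = 4 + \frac{5}{2} = \frac{13}{2} \approx 6.5$)
$s{\left(o,J \right)} = \frac{13}{2} + o$ ($s{\left(o,J \right)} = o + \frac{13}{2} = \frac{13}{2} + o$)
$P = -4$ ($P = -1 - 3 = -4$)
$z = 2$ ($z = -2 - -4 = -2 + 4 = 2$)
$\sqrt{C{\left(s{\left(4,3 \right)},z \right)} - 49} = \sqrt{\left(\left(\frac{13}{2} + 4\right) + 2\right) - 49} = \sqrt{\left(\frac{21}{2} + 2\right) - 49} = \sqrt{\frac{25}{2} - 49} = \sqrt{- \frac{73}{2}} = \frac{i \sqrt{146}}{2}$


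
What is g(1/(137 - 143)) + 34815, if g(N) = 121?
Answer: 34936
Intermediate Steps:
g(1/(137 - 143)) + 34815 = 121 + 34815 = 34936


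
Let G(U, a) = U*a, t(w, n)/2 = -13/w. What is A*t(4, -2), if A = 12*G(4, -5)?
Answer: 1560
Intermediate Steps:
t(w, n) = -26/w (t(w, n) = 2*(-13/w) = -26/w)
A = -240 (A = 12*(4*(-5)) = 12*(-20) = -240)
A*t(4, -2) = -(-6240)/4 = -240*(-13/2) = 1560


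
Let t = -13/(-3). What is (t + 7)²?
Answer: 1156/9 ≈ 128.44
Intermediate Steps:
t = 13/3 (t = -13*(-⅓) = 13/3 ≈ 4.3333)
(t + 7)² = (13/3 + 7)² = (34/3)² = 1156/9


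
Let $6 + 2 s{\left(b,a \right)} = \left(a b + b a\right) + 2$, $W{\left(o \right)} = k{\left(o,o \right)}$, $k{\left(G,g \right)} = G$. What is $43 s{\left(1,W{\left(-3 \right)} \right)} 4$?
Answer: $-860$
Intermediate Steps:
$W{\left(o \right)} = o$
$s{\left(b,a \right)} = -2 + a b$ ($s{\left(b,a \right)} = -3 + \frac{\left(a b + b a\right) + 2}{2} = -3 + \frac{\left(a b + a b\right) + 2}{2} = -3 + \frac{2 a b + 2}{2} = -3 + \frac{2 + 2 a b}{2} = -3 + \left(1 + a b\right) = -2 + a b$)
$43 s{\left(1,W{\left(-3 \right)} \right)} 4 = 43 \left(-2 - 3\right) 4 = 43 \left(-5\right) 4 = \left(-215\right) 4 = -860$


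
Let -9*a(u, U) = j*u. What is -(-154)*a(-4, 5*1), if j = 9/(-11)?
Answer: -56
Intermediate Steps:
j = -9/11 (j = 9*(-1/11) = -9/11 ≈ -0.81818)
a(u, U) = u/11 (a(u, U) = -(-1)*u/11 = u/11)
-(-154)*a(-4, 5*1) = -(-154)*(1/11)*(-4) = -(-154)*(-4)/11 = -2*28 = -56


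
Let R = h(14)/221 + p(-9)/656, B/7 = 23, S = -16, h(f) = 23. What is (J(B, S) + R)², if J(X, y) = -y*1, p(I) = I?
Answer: 5441559271225/21018040576 ≈ 258.90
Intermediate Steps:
B = 161 (B = 7*23 = 161)
J(X, y) = -y
R = 13099/144976 (R = 23/221 - 9/656 = 13099/144976 ≈ 0.090353)
(J(B, S) + R)² = (-1*(-16) + 13099/144976)² = (16 + 13099/144976)² = (2332715/144976)² = 5441559271225/21018040576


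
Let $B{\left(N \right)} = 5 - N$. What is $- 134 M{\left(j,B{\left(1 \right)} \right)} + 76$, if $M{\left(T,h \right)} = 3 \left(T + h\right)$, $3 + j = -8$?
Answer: $2890$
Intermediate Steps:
$j = -11$ ($j = -3 - 8 = -11$)
$M{\left(T,h \right)} = 3 T + 3 h$
$- 134 M{\left(j,B{\left(1 \right)} \right)} + 76 = - 134 \left(3 \left(-11\right) + 3 \left(5 - 1\right)\right) + 76 = - 134 \left(-33 + 3 \left(5 - 1\right)\right) + 76 = - 134 \left(-33 + 3 \cdot 4\right) + 76 = - 134 \left(-33 + 12\right) + 76 = \left(-134\right) \left(-21\right) + 76 = 2814 + 76 = 2890$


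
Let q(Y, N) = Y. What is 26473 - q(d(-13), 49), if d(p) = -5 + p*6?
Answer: 26556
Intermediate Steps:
d(p) = -5 + 6*p
26473 - q(d(-13), 49) = 26473 - (-5 + 6*(-13)) = 26473 - (-5 - 78) = 26473 - 1*(-83) = 26473 + 83 = 26556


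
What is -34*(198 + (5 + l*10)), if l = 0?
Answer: -6902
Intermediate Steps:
-34*(198 + (5 + l*10)) = -34*(198 + (5 + 0*10)) = -34*(198 + (5 + 0)) = -34*(198 + 5) = -34*203 = -6902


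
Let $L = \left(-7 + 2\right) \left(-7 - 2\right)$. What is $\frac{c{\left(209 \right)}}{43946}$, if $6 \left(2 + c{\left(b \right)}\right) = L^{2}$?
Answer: $\frac{671}{87892} \approx 0.0076344$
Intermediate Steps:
$L = 45$ ($L = \left(-5\right) \left(-9\right) = 45$)
$c{\left(b \right)} = \frac{671}{2}$ ($c{\left(b \right)} = -2 + \frac{45^{2}}{6} = -2 + \frac{1}{6} \cdot 2025 = -2 + \frac{675}{2} = \frac{671}{2}$)
$\frac{c{\left(209 \right)}}{43946} = \frac{671}{2 \cdot 43946} = \frac{671}{2} \cdot \frac{1}{43946} = \frac{671}{87892}$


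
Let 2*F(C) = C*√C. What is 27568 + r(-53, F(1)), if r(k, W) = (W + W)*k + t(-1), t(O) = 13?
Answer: 27528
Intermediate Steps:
F(C) = C^(3/2)/2 (F(C) = (C*√C)/2 = C^(3/2)/2)
r(k, W) = 13 + 2*W*k (r(k, W) = (W + W)*k + 13 = (2*W)*k + 13 = 2*W*k + 13 = 13 + 2*W*k)
27568 + r(-53, F(1)) = 27568 + (13 + 2*(1^(3/2)/2)*(-53)) = 27568 + (13 + 2*((½)*1)*(-53)) = 27568 + (13 + 2*(½)*(-53)) = 27568 + (13 - 53) = 27568 - 40 = 27528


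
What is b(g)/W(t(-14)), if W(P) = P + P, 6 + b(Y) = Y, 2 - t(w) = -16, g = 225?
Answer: 73/12 ≈ 6.0833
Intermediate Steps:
t(w) = 18 (t(w) = 2 - 1*(-16) = 2 + 16 = 18)
b(Y) = -6 + Y
W(P) = 2*P
b(g)/W(t(-14)) = (-6 + 225)/((2*18)) = 219/36 = 219*(1/36) = 73/12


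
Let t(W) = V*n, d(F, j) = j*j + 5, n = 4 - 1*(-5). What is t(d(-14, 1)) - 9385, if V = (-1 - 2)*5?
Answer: -9520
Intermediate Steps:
V = -15 (V = -3*5 = -15)
n = 9 (n = 4 + 5 = 9)
d(F, j) = 5 + j² (d(F, j) = j² + 5 = 5 + j²)
t(W) = -135 (t(W) = -15*9 = -135)
t(d(-14, 1)) - 9385 = -135 - 9385 = -9520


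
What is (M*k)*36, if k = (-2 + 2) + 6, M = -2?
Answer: -432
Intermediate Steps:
k = 6 (k = 0 + 6 = 6)
(M*k)*36 = -2*6*36 = -12*36 = -432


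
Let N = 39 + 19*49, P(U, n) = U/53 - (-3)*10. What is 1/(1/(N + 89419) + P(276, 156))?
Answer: 4790617/168665927 ≈ 0.028403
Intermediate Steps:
P(U, n) = 30 + U/53 (P(U, n) = U*(1/53) - 1*(-30) = U/53 + 30 = 30 + U/53)
N = 970 (N = 39 + 931 = 970)
1/(1/(N + 89419) + P(276, 156)) = 1/(1/(970 + 89419) + (30 + (1/53)*276)) = 1/(1/90389 + (30 + 276/53)) = 1/(1/90389 + 1866/53) = 1/(168665927/4790617) = 4790617/168665927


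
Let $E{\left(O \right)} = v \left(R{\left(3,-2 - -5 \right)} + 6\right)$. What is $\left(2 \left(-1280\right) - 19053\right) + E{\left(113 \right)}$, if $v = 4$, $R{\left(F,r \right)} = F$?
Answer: $-21577$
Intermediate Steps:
$E{\left(O \right)} = 36$ ($E{\left(O \right)} = 4 \left(3 + 6\right) = 4 \cdot 9 = 36$)
$\left(2 \left(-1280\right) - 19053\right) + E{\left(113 \right)} = \left(2 \left(-1280\right) - 19053\right) + 36 = \left(-2560 - 19053\right) + 36 = -21613 + 36 = -21577$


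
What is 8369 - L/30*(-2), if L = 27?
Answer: 41854/5 ≈ 8370.8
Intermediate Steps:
8369 - L/30*(-2) = 8369 - 27/30*(-2) = 8369 - (1/30)*27*(-2) = 8369 - 9*(-2)/10 = 8369 - 1*(-9/5) = 8369 + 9/5 = 41854/5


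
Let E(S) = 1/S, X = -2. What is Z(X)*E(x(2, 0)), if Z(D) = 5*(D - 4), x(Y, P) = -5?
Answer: 6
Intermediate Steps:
Z(D) = -20 + 5*D (Z(D) = 5*(-4 + D) = -20 + 5*D)
Z(X)*E(x(2, 0)) = (-20 + 5*(-2))/(-5) = (-20 - 10)*(-1/5) = -30*(-1/5) = 6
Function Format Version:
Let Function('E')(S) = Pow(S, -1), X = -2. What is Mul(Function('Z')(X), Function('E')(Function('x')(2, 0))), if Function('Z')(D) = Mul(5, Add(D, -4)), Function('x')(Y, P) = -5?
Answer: 6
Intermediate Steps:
Function('Z')(D) = Add(-20, Mul(5, D)) (Function('Z')(D) = Mul(5, Add(-4, D)) = Add(-20, Mul(5, D)))
Mul(Function('Z')(X), Function('E')(Function('x')(2, 0))) = Mul(Add(-20, Mul(5, -2)), Pow(-5, -1)) = Mul(Add(-20, -10), Rational(-1, 5)) = Mul(-30, Rational(-1, 5)) = 6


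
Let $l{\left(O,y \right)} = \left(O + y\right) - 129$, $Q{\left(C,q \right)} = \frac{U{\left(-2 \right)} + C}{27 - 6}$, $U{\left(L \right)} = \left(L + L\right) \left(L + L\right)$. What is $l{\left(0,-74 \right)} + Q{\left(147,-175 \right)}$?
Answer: $- \frac{4100}{21} \approx -195.24$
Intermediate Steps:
$U{\left(L \right)} = 4 L^{2}$ ($U{\left(L \right)} = 2 L 2 L = 4 L^{2}$)
$Q{\left(C,q \right)} = \frac{16}{21} + \frac{C}{21}$ ($Q{\left(C,q \right)} = \frac{4 \left(-2\right)^{2} + C}{27 - 6} = \frac{4 \cdot 4 + C}{21} = \left(16 + C\right) \frac{1}{21} = \frac{16}{21} + \frac{C}{21}$)
$l{\left(O,y \right)} = -129 + O + y$
$l{\left(0,-74 \right)} + Q{\left(147,-175 \right)} = \left(-129 + 0 - 74\right) + \left(\frac{16}{21} + \frac{1}{21} \cdot 147\right) = -203 + \left(\frac{16}{21} + 7\right) = -203 + \frac{163}{21} = - \frac{4100}{21}$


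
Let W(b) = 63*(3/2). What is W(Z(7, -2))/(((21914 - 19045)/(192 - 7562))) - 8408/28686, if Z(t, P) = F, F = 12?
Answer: -10001458771/41150067 ≈ -243.05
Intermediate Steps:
Z(t, P) = 12
W(b) = 189/2 (W(b) = 63*(3*(1/2)) = 63*(3/2) = 189/2)
W(Z(7, -2))/(((21914 - 19045)/(192 - 7562))) - 8408/28686 = 189/(2*(((21914 - 19045)/(192 - 7562)))) - 8408/28686 = 189/(2*((2869/(-7370)))) - 8408*1/28686 = 189/(2*((2869*(-1/7370)))) - 4204/14343 = 189/(2*(-2869/7370)) - 4204/14343 = (189/2)*(-7370/2869) - 4204/14343 = -696465/2869 - 4204/14343 = -10001458771/41150067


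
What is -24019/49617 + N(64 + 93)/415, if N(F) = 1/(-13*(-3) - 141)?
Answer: -338924629/700095870 ≈ -0.48411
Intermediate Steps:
N(F) = -1/102 (N(F) = 1/(39 - 141) = 1/(-102) = -1/102)
-24019/49617 + N(64 + 93)/415 = -24019/49617 - 1/102/415 = -24019*1/49617 - 1/102*1/415 = -24019/49617 - 1/42330 = -338924629/700095870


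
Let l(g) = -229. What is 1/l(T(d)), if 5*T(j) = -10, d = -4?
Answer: -1/229 ≈ -0.0043668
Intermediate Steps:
T(j) = -2 (T(j) = (⅕)*(-10) = -2)
1/l(T(d)) = 1/(-229) = -1/229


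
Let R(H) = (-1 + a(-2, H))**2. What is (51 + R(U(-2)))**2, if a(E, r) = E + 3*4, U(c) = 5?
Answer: 17424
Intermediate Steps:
a(E, r) = 12 + E (a(E, r) = E + 12 = 12 + E)
R(H) = 81 (R(H) = (-1 + (12 - 2))**2 = (-1 + 10)**2 = 9**2 = 81)
(51 + R(U(-2)))**2 = (51 + 81)**2 = 132**2 = 17424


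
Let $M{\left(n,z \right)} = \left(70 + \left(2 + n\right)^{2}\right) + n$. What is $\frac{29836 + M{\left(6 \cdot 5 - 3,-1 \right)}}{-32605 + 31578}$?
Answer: $- \frac{30774}{1027} \approx -29.965$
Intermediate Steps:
$M{\left(n,z \right)} = 70 + n + \left(2 + n\right)^{2}$
$\frac{29836 + M{\left(6 \cdot 5 - 3,-1 \right)}}{-32605 + 31578} = \frac{29836 + \left(70 + \left(6 \cdot 5 - 3\right) + \left(2 + \left(6 \cdot 5 - 3\right)\right)^{2}\right)}{-32605 + 31578} = \frac{29836 + \left(70 + \left(30 - 3\right) + \left(2 + \left(30 - 3\right)\right)^{2}\right)}{-1027} = \left(29836 + \left(70 + 27 + \left(2 + 27\right)^{2}\right)\right) \left(- \frac{1}{1027}\right) = \left(29836 + \left(70 + 27 + 29^{2}\right)\right) \left(- \frac{1}{1027}\right) = \left(29836 + \left(70 + 27 + 841\right)\right) \left(- \frac{1}{1027}\right) = \left(29836 + 938\right) \left(- \frac{1}{1027}\right) = 30774 \left(- \frac{1}{1027}\right) = - \frac{30774}{1027}$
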